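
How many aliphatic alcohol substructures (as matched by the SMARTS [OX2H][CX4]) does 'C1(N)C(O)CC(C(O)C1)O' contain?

3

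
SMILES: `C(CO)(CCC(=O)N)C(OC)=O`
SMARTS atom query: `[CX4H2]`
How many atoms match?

3

The query [CX4H2] means: sp3 carbon (X4) with exactly two hydrogens.
Check the 12 heavy atoms by environment: 3× C (H2, X4) → match; 1× C (H1, X4) → no; 1× O (H1, X2) → no; 2× C (H0, X3) → no; 2× O (H0, X1) → no; 1× N (H2, X3) → no; 1× O (H0, X2) → no; 1× C (H3, X4) → no.
That gives 3 matching atoms.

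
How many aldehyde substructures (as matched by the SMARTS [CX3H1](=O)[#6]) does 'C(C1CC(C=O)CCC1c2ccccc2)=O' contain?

[CX3H1](=O)[#6] is the SMARTS for an aldehyde: an sp2 carbon with one H, double-bonded to O and single-bonded to carbon.
The molecule carries 2 separate instances of an aldehyde (-CHO) meeting every constraint; each maps to a distinct set of atoms, giving 2 matches.

2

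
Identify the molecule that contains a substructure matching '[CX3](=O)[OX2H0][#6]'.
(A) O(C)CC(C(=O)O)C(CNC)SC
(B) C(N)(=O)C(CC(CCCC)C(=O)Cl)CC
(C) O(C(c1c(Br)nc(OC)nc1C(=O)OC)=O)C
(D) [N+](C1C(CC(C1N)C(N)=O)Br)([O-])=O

[CX3](=O)[OX2H0][#6] describes a carbonyl carbon bonded to an oxygen that is itself bonded to carbon (no H on that O) (an ester).
(A) has a carboxylic acid group (-C(=O)OH) but the singly-bonded O carries H (OX2H1, not H0).
(B) has a primary amide (-C(=O)NH2) but the carbonyl is bonded to N, not to an O-C linkage.
(C) contains a methyl-ester group (-C(=O)OCH3), which satisfies every atom and bond constraint.
(D) has a primary amide (-C(=O)NH2) but the carbonyl is bonded to N, not to an O-C linkage.
So the answer is (C).

C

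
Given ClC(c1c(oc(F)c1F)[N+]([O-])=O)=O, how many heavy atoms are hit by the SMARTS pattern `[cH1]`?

0

The query [cH1] means: aromatic carbon bearing exactly one hydrogen.
Check the 13 heavy atoms by environment: 1× o (aromatic, H0) → no; 4× c (aromatic, H0) → no; 2× F (H0) → no; 1× C (H0) → no; 2× O (H0) → no; 1× Cl (H0) → no; 1× N (charge +1, H0) → no; 1× O (charge -1, H0) → no.
No environment satisfies the query, so 0 matching atoms.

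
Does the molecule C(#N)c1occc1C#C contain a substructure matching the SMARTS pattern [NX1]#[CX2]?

Yes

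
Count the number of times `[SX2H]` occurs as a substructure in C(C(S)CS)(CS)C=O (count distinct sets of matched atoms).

3

[SX2H] is the SMARTS for a thiol: an aliphatic sulfur with two connections, one being H.
The molecule carries 3 separate instances of a thiol (-SH) meeting every constraint; each maps to a distinct set of atoms, giving 3 matches.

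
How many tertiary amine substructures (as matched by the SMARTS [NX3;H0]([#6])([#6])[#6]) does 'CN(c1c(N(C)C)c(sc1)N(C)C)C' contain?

3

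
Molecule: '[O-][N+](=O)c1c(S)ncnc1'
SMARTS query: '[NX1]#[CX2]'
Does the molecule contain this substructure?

No

The pattern [NX1]#[CX2] describes a nitrogen triple-bonded to a two-connected carbon — a nitrile.
The closest candidate here is a nitro group (-[N+](=O)[O-]), but there is no C#N triple bond. No other fragment satisfies the full query, so there is no match.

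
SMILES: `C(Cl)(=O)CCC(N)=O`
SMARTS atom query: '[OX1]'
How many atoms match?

2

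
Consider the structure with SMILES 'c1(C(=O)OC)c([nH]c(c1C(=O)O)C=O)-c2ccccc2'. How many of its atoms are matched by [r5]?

The query [r5] means: r5 matches atoms in a five-membered ring.
Check the 20 heavy atoms by environment: 1× n (aromatic, in 5-ring) → match; 4× c (aromatic, in 5-ring) → match; 4× C (acyclic) → no; 5× O (acyclic) → no; 6× c (aromatic, in 6-ring) → no.
Summing the matching environments: 1 + 4 = 5 matching atoms.

5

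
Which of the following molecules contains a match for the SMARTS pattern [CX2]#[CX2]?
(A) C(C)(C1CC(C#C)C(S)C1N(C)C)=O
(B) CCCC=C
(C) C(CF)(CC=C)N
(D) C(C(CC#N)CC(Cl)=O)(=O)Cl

A

[CX2]#[CX2] describes a carbon-carbon triple bond (an alkyne).
(A) contains an ethynyl group (-C#CH), which satisfies every atom and bond constraint.
(B) has a vinyl group (-CH=CH2) but the C=C is a double bond; both carbons are CX3, not CX2.
(C) has a vinyl group (-CH=CH2) but the C=C is a double bond; both carbons are CX3, not CX2.
(D) has a nitrile (-C#N) but the triple bond is C#N, not C#C.
So the answer is (A).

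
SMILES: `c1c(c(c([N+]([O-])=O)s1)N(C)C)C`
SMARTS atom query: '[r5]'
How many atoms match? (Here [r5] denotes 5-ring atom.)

The query [r5] means: r5 matches atoms in a five-membered ring.
Check the 12 heavy atoms by environment: 1× s (aromatic, in 5-ring) → match; 4× c (aromatic, in 5-ring) → match; 1× N (acyclic) → no; 3× C (acyclic) → no; 1× N (charge +1, acyclic) → no; 1× O (charge -1, acyclic) → no; 1× O (acyclic) → no.
Summing the matching environments: 1 + 4 = 5 matching atoms.

5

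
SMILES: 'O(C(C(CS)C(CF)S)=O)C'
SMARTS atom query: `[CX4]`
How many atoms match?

The query [CX4] means: C with X4: aliphatic carbon with exactly 4 total connections (bonds + H).
Check the 11 heavy atoms by environment: 5× C (X4) → match; 2× S (X2) → no; 1× F (X1) → no; 1× C (X3) → no; 1× O (X1) → no; 1× O (X2) → no.
That gives 5 matching atoms.

5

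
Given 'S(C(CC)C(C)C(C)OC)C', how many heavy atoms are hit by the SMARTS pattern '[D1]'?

5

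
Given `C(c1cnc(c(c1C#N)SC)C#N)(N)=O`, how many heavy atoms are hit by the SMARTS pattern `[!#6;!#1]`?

6

Check the 15 heavy atoms by environment: 1× n (aromatic) → match; 5× c (aromatic) → no; 4× C → no; 1× O → match; 3× N → match; 1× S → match.
Summing the matching environments: 1 + 1 + 3 + 1 = 6 matching atoms.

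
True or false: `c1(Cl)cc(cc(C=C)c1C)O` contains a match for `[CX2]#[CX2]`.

False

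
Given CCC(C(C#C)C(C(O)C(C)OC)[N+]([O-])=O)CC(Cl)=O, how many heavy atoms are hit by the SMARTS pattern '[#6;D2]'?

3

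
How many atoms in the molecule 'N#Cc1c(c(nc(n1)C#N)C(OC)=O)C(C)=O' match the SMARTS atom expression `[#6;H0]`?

8

Check the 17 heavy atoms by environment: 2× n (aromatic, H0) → no; 4× c (aromatic, H0) → match; 4× C (H0) → match; 2× N (H0) → no; 3× O (H0) → no; 2× C (H3) → no.
Summing the matching environments: 4 + 4 = 8 matching atoms.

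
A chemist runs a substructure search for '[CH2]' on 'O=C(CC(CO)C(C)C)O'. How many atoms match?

2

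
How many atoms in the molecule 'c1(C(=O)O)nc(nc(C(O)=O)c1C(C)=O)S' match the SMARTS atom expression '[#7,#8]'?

The query [#7,#8] means: nitrogen or oxygen (comma = OR).
Check the 16 heavy atoms by environment: 2× n (aromatic) → match; 4× c (aromatic) → no; 4× C → no; 5× O → match; 1× S → no.
Summing the matching environments: 2 + 5 = 7 matching atoms.

7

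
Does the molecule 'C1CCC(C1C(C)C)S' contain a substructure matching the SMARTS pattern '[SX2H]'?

The pattern [SX2H] describes an aliphatic sulfur with two connections, one being H — a thiol.
The molecule carries a thiol (-SH), whose atoms satisfy every constraint of the query, so the pattern matches.

Yes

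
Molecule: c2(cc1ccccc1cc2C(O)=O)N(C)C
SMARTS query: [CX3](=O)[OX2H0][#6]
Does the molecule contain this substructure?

The pattern [CX3](=O)[OX2H0][#6] describes a carbonyl carbon bonded to an oxygen that is itself bonded to carbon (no H on that O) — an ester.
The closest candidate here is a carboxylic acid group (-C(=O)OH), but the singly-bonded O carries H (OX2H1, not H0). No other fragment satisfies the full query, so there is no match.

No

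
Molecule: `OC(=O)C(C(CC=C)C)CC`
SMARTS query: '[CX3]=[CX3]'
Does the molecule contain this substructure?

Yes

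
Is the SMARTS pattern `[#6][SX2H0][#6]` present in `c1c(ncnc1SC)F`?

Yes

The pattern [#6][SX2H0][#6] describes an aliphatic sulfur bridging two carbons with no H on the sulfur — a thioether.
The molecule carries a methylthio ether (-SCH3), whose atoms satisfy every constraint of the query, so the pattern matches.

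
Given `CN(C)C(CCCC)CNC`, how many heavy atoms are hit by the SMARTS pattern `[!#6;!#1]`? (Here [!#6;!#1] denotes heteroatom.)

The query [!#6;!#1] means: not carbon and not hydrogen — any heteroatom.
Check the 11 heavy atoms by environment: 9× C → no; 2× N → match.
That gives 2 matching atoms.

2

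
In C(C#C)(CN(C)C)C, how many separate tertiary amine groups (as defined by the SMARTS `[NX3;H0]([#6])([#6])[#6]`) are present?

[NX3;H0]([#6])([#6])[#6] is the SMARTS for a tertiary amine: a trivalent nitrogen with no H, bonded to three carbons.
Exactly one fragment in the molecule meets all constraints, giving 1 match.

1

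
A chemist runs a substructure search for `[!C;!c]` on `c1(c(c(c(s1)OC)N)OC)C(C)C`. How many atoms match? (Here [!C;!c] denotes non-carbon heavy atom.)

4

Check the 13 heavy atoms by environment: 1× s (aromatic) → match; 4× c (aromatic) → no; 2× O → match; 5× C → no; 1× N → match.
Summing the matching environments: 1 + 2 + 1 = 4 matching atoms.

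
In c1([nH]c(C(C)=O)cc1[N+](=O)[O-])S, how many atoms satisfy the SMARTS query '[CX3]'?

1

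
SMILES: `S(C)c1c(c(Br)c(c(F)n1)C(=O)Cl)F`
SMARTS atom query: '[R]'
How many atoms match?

6

Check the 14 heavy atoms by environment: 1× n (aromatic, in 6-ring) → match; 5× c (aromatic, in 6-ring) → match; 2× F (acyclic) → no; 2× C (acyclic) → no; 1× O (acyclic) → no; 1× Cl (acyclic) → no; 1× S (acyclic) → no; 1× Br (acyclic) → no.
Summing the matching environments: 1 + 5 = 6 matching atoms.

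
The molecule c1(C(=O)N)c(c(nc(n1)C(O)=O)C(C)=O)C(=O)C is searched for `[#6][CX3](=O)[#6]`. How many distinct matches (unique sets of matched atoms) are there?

2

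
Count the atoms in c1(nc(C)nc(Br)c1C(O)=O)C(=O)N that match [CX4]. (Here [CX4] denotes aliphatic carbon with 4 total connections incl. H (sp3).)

The query [CX4] means: C with X4: aliphatic carbon with exactly 4 total connections (bonds + H).
Check the 14 heavy atoms by environment: 2× n (aromatic, X2) → no; 4× c (aromatic, X3) → no; 2× C (X3) → no; 2× O (X1) → no; 1× O (X2) → no; 1× Br (X1) → no; 1× C (X4) → match; 1× N (X3) → no.
That gives 1 matching atom.

1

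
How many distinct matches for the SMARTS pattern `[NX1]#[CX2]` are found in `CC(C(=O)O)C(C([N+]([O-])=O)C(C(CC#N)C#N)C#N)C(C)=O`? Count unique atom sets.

[NX1]#[CX2] is the SMARTS for a nitrile: a nitrogen triple-bonded to a two-connected carbon.
The molecule carries 3 separate instances of a nitrile (-C#N) meeting every constraint; each maps to a distinct set of atoms, giving 3 matches.

3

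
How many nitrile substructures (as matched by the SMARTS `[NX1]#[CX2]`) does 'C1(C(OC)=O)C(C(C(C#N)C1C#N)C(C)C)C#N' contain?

3

[NX1]#[CX2] is the SMARTS for a nitrile: a nitrogen triple-bonded to a two-connected carbon.
The molecule carries 3 separate instances of a nitrile (-C#N) meeting every constraint; each maps to a distinct set of atoms, giving 3 matches.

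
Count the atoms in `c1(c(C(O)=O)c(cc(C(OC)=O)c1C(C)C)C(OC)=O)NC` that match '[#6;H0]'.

Check the 22 heavy atoms by environment: 5× c (aromatic, H0) → match; 1× c (aromatic, H1) → no; 3× C (H0) → match; 5× O (H0) → no; 5× C (H3) → no; 1× O (H1) → no; 1× C (H1) → no; 1× N (H1) → no.
Summing the matching environments: 5 + 3 = 8 matching atoms.

8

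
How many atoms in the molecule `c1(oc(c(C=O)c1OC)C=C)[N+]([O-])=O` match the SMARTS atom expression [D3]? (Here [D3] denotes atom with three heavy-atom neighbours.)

5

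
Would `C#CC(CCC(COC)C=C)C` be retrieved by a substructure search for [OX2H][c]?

The pattern [OX2H][c] describes a hydroxyl oxygen attached to an aromatic carbon — a phenol.
The closest candidate here is a methoxy ether (-OCH3), but the oxygen has H0, not H1. No other fragment satisfies the full query, so there is no match.

No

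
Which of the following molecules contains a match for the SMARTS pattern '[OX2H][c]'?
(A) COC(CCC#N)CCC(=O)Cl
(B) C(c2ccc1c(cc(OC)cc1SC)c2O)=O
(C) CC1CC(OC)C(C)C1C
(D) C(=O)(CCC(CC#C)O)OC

[OX2H][c] describes a hydroxyl oxygen attached to an aromatic carbon (a phenol).
(A) has a methoxy ether (-OCH3) but the oxygen has H0, not H1.
(B) contains a hydroxyl group (-OH), which satisfies every atom and bond constraint.
(C) has a methoxy ether (-OCH3) but the oxygen has H0, not H1.
(D) has a hydroxyl group (-OH) but the -OH is on an aliphatic carbon, not an aromatic c.
So the answer is (B).

B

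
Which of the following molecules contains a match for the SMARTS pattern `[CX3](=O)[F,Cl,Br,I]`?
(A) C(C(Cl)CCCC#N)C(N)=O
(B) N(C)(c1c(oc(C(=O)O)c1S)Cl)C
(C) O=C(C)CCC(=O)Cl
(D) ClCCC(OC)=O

[CX3](=O)[F,Cl,Br,I] describes a carbonyl carbon bonded to a halogen (an acyl halide).
(A) has a chloro substituent but the Cl is not on a carbonyl carbon.
(B) has a chloro substituent but the Cl is not on a carbonyl carbon.
(C) contains an acyl chloride (-C(=O)Cl), which satisfies every atom and bond constraint.
(D) has a methyl-ester group (-C(=O)OCH3) but the carbonyl is bonded to -O-C, not to a halogen.
So the answer is (C).

C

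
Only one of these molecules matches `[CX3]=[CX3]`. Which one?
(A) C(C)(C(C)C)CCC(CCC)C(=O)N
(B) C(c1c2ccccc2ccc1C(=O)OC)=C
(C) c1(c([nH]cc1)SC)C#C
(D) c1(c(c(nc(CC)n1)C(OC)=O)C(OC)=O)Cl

B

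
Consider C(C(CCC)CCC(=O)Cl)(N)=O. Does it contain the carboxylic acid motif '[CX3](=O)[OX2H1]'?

No

The pattern [CX3](=O)[OX2H1] describes an sp2 carbon double-bonded to O and single-bonded to an -OH oxygen — a carboxylic acid.
The closest candidate here is an acyl chloride (-C(=O)Cl), but the carbonyl is bonded to Cl, not to an -OH oxygen. No other fragment satisfies the full query, so there is no match.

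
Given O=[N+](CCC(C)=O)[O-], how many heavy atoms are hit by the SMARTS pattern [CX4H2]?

2

The query [CX4H2] means: sp3 carbon (X4) with exactly two hydrogens.
Check the 8 heavy atoms by environment: 2× C (H2, X4) → match; 1× C (H0, X3) → no; 2× O (H0, X1) → no; 1× C (H3, X4) → no; 1× N (charge +1, H0, X3) → no; 1× O (charge -1, H0, X1) → no.
That gives 2 matching atoms.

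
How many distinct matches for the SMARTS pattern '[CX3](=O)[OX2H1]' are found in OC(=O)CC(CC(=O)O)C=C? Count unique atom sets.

[CX3](=O)[OX2H1] is the SMARTS for a carboxylic acid: an sp2 carbon double-bonded to O and single-bonded to an -OH oxygen.
The molecule carries 2 separate instances of a carboxylic acid group (-C(=O)OH) meeting every constraint; each maps to a distinct set of atoms, giving 2 matches.

2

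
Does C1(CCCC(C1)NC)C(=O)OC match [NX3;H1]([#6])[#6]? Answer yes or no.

The pattern [NX3;H1]([#6])[#6] describes a trivalent nitrogen with one H, bonded to two carbons — a secondary amine.
The molecule carries an N-methylamino group (-NHCH3), whose atoms satisfy every constraint of the query, so the pattern matches.

Yes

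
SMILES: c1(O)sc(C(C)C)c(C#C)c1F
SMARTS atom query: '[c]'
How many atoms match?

The query [c] means: lowercase c matches aromatic carbon only.
Check the 12 heavy atoms by environment: 1× s (aromatic) → no; 4× c (aromatic) → match; 5× C → no; 1× O → no; 1× F → no.
That gives 4 matching atoms.

4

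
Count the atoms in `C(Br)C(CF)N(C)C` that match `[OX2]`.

0

The query [OX2] means: aliphatic oxygen with two total connections — ether, hydroxyl, or ester single-bond O.
Check the 8 heavy atoms by environment: 5× C (X4) → no; 1× Br (X1) → no; 1× F (X1) → no; 1× N (X3) → no.
No environment satisfies the query, so 0 matching atoms.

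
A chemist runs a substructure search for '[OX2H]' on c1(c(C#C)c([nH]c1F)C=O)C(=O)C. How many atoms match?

0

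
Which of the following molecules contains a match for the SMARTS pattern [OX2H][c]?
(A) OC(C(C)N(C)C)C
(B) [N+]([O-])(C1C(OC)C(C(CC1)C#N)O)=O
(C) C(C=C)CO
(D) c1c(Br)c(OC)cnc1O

D

[OX2H][c] describes a hydroxyl oxygen attached to an aromatic carbon (a phenol).
(A) has a hydroxyl group (-OH) but the -OH is on an aliphatic carbon, not an aromatic c.
(B) has a hydroxyl group (-OH) but the -OH is on an aliphatic carbon, not an aromatic c.
(C) has a hydroxyl group (-OH) but the -OH is on an aliphatic carbon, not an aromatic c.
(D) contains a hydroxyl group (-OH), which satisfies every atom and bond constraint.
So the answer is (D).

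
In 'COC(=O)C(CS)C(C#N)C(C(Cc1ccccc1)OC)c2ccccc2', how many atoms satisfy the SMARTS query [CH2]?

The query [CH2] means: aliphatic carbon with exactly two hydrogens.
Check the 27 heavy atoms by environment: 2× C (H2) → match; 4× C (H1) → no; 2× c (aromatic, H0) → no; 10× c (aromatic, H1) → no; 3× O (H0) → no; 2× C (H3) → no; 1× S (H1) → no; 2× C (H0) → no; 1× N (H0) → no.
That gives 2 matching atoms.

2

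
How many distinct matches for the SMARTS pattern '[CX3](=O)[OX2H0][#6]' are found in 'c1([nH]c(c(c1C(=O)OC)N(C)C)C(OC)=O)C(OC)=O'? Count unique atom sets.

3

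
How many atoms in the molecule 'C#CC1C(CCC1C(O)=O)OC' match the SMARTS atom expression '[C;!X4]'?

Check the 12 heavy atoms by environment: 6× C (X4) → no; 1× C (X3) → match; 1× O (X1) → no; 2× O (X2) → no; 2× C (X2) → match.
Summing the matching environments: 1 + 2 = 3 matching atoms.

3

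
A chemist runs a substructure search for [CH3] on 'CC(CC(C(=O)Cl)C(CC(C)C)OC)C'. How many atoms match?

5

Check the 15 heavy atoms by environment: 2× C (H2) → no; 4× C (H1) → no; 1× C (H0) → no; 2× O (H0) → no; 1× Cl (H0) → no; 5× C (H3) → match.
That gives 5 matching atoms.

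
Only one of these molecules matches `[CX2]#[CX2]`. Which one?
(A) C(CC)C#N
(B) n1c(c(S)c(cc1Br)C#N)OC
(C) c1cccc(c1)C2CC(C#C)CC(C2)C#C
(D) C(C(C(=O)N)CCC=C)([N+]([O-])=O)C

C

[CX2]#[CX2] describes a carbon-carbon triple bond (an alkyne).
(A) has a nitrile (-C#N) but the triple bond is C#N, not C#C.
(B) has a nitrile (-C#N) but the triple bond is C#N, not C#C.
(C) contains an ethynyl group (-C#CH), which satisfies every atom and bond constraint.
(D) has a vinyl group (-CH=CH2) but the C=C is a double bond; both carbons are CX3, not CX2.
So the answer is (C).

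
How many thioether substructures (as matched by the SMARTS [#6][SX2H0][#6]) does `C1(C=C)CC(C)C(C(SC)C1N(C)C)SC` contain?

[#6][SX2H0][#6] is the SMARTS for a thioether: an aliphatic sulfur bridging two carbons with no H on the sulfur.
The molecule carries 2 separate instances of a methylthio ether (-SCH3) meeting every constraint; each maps to a distinct set of atoms, giving 2 matches.

2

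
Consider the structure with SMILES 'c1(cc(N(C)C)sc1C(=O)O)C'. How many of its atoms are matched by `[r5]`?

5

The query [r5] means: r5 matches atoms in a five-membered ring.
Check the 12 heavy atoms by environment: 1× s (aromatic, in 5-ring) → match; 4× c (aromatic, in 5-ring) → match; 1× N (acyclic) → no; 4× C (acyclic) → no; 2× O (acyclic) → no.
Summing the matching environments: 1 + 4 = 5 matching atoms.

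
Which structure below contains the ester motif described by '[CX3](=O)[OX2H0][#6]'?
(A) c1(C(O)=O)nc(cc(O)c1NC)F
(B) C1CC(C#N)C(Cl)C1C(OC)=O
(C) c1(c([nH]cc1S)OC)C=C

[CX3](=O)[OX2H0][#6] describes a carbonyl carbon bonded to an oxygen that is itself bonded to carbon (no H on that O) (an ester).
(A) has a carboxylic acid group (-C(=O)OH) but the singly-bonded O carries H (OX2H1, not H0).
(B) contains a methyl-ester group (-C(=O)OCH3), which satisfies every atom and bond constraint.
(C) has a methoxy ether (-OCH3) but the ether oxygen is not adjacent to a C=O carbon.
So the answer is (B).

B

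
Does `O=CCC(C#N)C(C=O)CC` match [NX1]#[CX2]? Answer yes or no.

Yes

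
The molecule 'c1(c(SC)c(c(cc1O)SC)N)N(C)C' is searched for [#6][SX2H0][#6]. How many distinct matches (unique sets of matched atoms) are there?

2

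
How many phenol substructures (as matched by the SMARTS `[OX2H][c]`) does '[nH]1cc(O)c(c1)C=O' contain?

1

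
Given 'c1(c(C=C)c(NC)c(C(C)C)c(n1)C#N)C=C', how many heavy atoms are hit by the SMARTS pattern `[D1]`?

6

The query [D1] means: atom with exactly one heavy-atom neighbour (degree 1).
Check the 17 heavy atoms by environment: 1× n (aromatic, D2) → no; 5× c (aromatic, D3) → no; 1× C (D3) → no; 5× C (D1) → match; 1× N (D2) → no; 3× C (D2) → no; 1× N (D1) → match.
Summing the matching environments: 5 + 1 = 6 matching atoms.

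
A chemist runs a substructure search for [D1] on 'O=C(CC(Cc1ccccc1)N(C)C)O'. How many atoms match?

4

The query [D1] means: atom with exactly one heavy-atom neighbour (degree 1).
Check the 15 heavy atoms by environment: 2× C (D2) → no; 2× C (D3) → no; 1× N (D3) → no; 2× C (D1) → match; 1× c (aromatic, D3) → no; 5× c (aromatic, D2) → no; 2× O (D1) → match.
Summing the matching environments: 2 + 2 = 4 matching atoms.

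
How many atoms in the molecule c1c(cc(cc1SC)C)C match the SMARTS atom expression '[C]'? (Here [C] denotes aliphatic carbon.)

3

The query [C] means: uppercase C matches aliphatic (non-aromatic) carbon only.
Check the 10 heavy atoms by environment: 6× c (aromatic) → no; 1× S → no; 3× C → match.
That gives 3 matching atoms.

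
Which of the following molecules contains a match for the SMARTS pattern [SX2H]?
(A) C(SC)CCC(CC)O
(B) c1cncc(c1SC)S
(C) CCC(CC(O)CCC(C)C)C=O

[SX2H] describes an aliphatic sulfur with two connections, one being H (a thiol).
(A) has a methylthio ether (-SCH3) but the sulfur has H0 (bonded to two carbons), not H1.
(B) contains a thiol (-SH), which satisfies every atom and bond constraint.
(C) has a hydroxyl group (-OH) but it is an -OH, not an -SH.
So the answer is (B).

B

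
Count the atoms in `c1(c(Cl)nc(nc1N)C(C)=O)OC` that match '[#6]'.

Check the 13 heavy atoms by environment: 2× n (aromatic) → no; 4× c (aromatic) → match; 2× O → no; 3× C → match; 1× N → no; 1× Cl → no.
Summing the matching environments: 4 + 3 = 7 matching atoms.

7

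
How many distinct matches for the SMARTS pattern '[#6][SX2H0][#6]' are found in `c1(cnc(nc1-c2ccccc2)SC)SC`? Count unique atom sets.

2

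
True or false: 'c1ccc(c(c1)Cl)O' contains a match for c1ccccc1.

The pattern c1ccccc1 describes six aromatic carbons in a ring — a benzene ring.
The required atom environment is present in the molecule, so the pattern matches.

True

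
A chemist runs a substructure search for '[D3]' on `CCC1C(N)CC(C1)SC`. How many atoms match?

The query [D3] means: atom with exactly three heavy-atom neighbours.
Check the 10 heavy atoms by environment: 3× C (D2) → no; 3× C (D3) → match; 2× C (D1) → no; 1× N (D1) → no; 1× S (D2) → no.
That gives 3 matching atoms.

3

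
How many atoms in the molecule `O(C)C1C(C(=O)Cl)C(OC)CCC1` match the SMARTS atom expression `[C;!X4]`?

The query [C;!X4] means: aliphatic carbon that does not have four total connections.
Check the 13 heavy atoms by environment: 8× C (X4) → no; 1× C (X3) → match; 1× O (X1) → no; 1× Cl (X1) → no; 2× O (X2) → no.
That gives 1 matching atom.

1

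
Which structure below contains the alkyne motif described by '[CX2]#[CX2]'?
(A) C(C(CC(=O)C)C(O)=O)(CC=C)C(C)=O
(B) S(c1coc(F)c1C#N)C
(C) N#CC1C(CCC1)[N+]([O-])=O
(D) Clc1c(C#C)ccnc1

D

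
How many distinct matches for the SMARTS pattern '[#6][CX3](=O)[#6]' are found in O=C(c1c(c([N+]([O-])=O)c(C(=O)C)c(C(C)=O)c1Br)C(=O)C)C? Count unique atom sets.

[#6][CX3](=O)[#6] is the SMARTS for a ketone: a carbonyl carbon (no H) flanked by two carbons.
The molecule carries 4 separate instances of an acetyl/ketone group (-C(=O)CH3) meeting every constraint; each maps to a distinct set of atoms, giving 4 matches.

4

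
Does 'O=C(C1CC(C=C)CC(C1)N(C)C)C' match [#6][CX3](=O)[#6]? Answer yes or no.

Yes

The pattern [#6][CX3](=O)[#6] describes a carbonyl carbon (no H) flanked by two carbons — a ketone.
The molecule carries an acetyl/ketone group (-C(=O)CH3), whose atoms satisfy every constraint of the query, so the pattern matches.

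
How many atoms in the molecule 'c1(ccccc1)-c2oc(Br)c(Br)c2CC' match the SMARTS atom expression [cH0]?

5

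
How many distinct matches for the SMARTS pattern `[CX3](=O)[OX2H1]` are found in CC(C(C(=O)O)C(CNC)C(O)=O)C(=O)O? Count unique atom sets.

[CX3](=O)[OX2H1] is the SMARTS for a carboxylic acid: an sp2 carbon double-bonded to O and single-bonded to an -OH oxygen.
The molecule carries 3 separate instances of a carboxylic acid group (-C(=O)OH) meeting every constraint; each maps to a distinct set of atoms, giving 3 matches.

3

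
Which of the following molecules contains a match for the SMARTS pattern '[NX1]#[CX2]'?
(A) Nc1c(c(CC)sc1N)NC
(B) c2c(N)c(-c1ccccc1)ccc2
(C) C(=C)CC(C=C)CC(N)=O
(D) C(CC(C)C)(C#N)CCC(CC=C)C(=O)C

[NX1]#[CX2] describes a nitrogen triple-bonded to a two-connected carbon (a nitrile).
(A) has a primary amino group (-NH2) but the nitrogen is NX3 (three connections), not NX1 triple-bonded.
(B) has a primary amino group (-NH2) but the nitrogen is NX3 (three connections), not NX1 triple-bonded.
(C) has a primary amide (-C(=O)NH2) but the nitrogen is NX3, not NX1.
(D) contains a nitrile (-C#N), which satisfies every atom and bond constraint.
So the answer is (D).

D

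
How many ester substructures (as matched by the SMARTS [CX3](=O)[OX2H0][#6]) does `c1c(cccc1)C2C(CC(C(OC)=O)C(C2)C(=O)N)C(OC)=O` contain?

2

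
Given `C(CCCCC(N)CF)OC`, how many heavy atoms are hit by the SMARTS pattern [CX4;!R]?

8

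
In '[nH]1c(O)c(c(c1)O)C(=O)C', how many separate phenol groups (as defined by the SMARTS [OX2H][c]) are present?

2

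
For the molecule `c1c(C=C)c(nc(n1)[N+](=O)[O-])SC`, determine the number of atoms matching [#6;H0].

The query [#6;H0] means: any carbon with no attached hydrogen.
Check the 13 heavy atoms by environment: 2× n (aromatic, H0) → no; 3× c (aromatic, H0) → match; 1× c (aromatic, H1) → no; 1× N (charge +1, H0) → no; 1× O (charge -1, H0) → no; 1× O (H0) → no; 1× C (H1) → no; 1× C (H2) → no; 1× S (H0) → no; 1× C (H3) → no.
That gives 3 matching atoms.

3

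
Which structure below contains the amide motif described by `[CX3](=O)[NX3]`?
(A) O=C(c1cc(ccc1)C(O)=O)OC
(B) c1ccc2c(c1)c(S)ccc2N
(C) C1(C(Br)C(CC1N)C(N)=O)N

C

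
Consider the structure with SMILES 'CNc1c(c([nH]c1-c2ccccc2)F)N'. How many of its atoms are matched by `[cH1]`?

5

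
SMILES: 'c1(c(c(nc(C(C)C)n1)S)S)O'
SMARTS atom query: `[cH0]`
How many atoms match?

The query [cH0] means: aromatic carbon with no attached hydrogen (substituted or ring-fusion).
Check the 12 heavy atoms by environment: 2× n (aromatic, H0) → no; 4× c (aromatic, H0) → match; 2× S (H1) → no; 1× C (H1) → no; 2× C (H3) → no; 1× O (H1) → no.
That gives 4 matching atoms.

4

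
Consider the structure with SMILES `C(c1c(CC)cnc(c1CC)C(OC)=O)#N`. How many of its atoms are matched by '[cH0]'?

The query [cH0] means: aromatic carbon with no attached hydrogen (substituted or ring-fusion).
Check the 16 heavy atoms by environment: 1× n (aromatic, H0) → no; 1× c (aromatic, H1) → no; 4× c (aromatic, H0) → match; 2× C (H0) → no; 1× N (H0) → no; 2× O (H0) → no; 3× C (H3) → no; 2× C (H2) → no.
That gives 4 matching atoms.

4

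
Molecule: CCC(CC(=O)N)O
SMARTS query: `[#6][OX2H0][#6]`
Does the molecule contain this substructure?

The pattern [#6][OX2H0][#6] describes an aliphatic oxygen bridging two carbons with no H on the oxygen — an ether.
The closest candidate here is a hydroxyl group (-OH), but the oxygen has H1, not H0 bridging two carbons. No other fragment satisfies the full query, so there is no match.

No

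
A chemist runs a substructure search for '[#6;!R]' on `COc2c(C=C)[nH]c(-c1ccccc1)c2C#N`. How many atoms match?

4

Check the 17 heavy atoms by environment: 1× n (aromatic, in 5-ring) → no; 4× c (aromatic, in 5-ring) → no; 4× C (acyclic) → match; 1× N (acyclic) → no; 6× c (aromatic, in 6-ring) → no; 1× O (acyclic) → no.
That gives 4 matching atoms.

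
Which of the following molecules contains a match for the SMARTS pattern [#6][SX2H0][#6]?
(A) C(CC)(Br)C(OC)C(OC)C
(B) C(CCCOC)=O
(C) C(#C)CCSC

[#6][SX2H0][#6] describes an aliphatic sulfur bridging two carbons with no H on the sulfur (a thioether).
(A) has a methoxy ether (-OCH3) but the bridging atom is O, not S.
(B) has a methoxy ether (-OCH3) but the bridging atom is O, not S.
(C) contains a methylthio ether (-SCH3), which satisfies every atom and bond constraint.
So the answer is (C).

C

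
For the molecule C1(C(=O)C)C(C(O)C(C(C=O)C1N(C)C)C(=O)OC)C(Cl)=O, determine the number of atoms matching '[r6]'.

6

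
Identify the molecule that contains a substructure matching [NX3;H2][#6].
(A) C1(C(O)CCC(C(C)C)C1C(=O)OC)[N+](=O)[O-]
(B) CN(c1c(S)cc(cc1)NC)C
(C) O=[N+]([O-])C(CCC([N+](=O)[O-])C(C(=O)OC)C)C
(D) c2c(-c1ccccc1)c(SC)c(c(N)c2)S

D

[NX3;H2][#6] describes a trivalent nitrogen with two H attached to carbon (a primary amine).
(A) has a nitro group (-[N+](=O)[O-]) but the nitrogen is [N+] with no H, not NX3H2.
(B) has an N-methylamino group (-NHCH3) but the nitrogen bears two carbons and only one H (H1), not H2.
(C) has a nitro group (-[N+](=O)[O-]) but the nitrogen is [N+] with no H, not NX3H2.
(D) contains a primary amino group (-NH2), which satisfies every atom and bond constraint.
So the answer is (D).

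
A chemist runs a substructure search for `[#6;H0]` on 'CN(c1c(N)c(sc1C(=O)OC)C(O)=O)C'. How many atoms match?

6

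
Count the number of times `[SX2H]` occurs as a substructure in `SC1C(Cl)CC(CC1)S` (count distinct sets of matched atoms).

[SX2H] is the SMARTS for a thiol: an aliphatic sulfur with two connections, one being H.
The molecule carries 2 separate instances of a thiol (-SH) meeting every constraint; each maps to a distinct set of atoms, giving 2 matches.

2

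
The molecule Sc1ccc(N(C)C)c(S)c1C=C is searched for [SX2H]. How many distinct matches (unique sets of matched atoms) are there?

2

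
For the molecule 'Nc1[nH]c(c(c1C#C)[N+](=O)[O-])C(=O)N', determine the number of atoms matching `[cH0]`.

The query [cH0] means: aromatic carbon with no attached hydrogen (substituted or ring-fusion).
Check the 14 heavy atoms by environment: 1× n (aromatic, H1) → no; 4× c (aromatic, H0) → match; 2× C (H0) → no; 2× O (H0) → no; 2× N (H2) → no; 1× N (charge +1, H0) → no; 1× O (charge -1, H0) → no; 1× C (H1) → no.
That gives 4 matching atoms.

4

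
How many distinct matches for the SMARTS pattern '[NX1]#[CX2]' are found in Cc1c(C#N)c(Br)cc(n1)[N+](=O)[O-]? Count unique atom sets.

1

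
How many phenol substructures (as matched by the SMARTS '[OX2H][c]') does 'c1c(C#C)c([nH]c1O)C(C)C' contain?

1

[OX2H][c] is the SMARTS for a phenol: a hydroxyl oxygen attached to an aromatic carbon.
Exactly one fragment in the molecule meets all constraints, giving 1 match.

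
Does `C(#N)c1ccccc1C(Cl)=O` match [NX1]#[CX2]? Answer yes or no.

Yes

The pattern [NX1]#[CX2] describes a nitrogen triple-bonded to a two-connected carbon — a nitrile.
The molecule carries a nitrile (-C#N), whose atoms satisfy every constraint of the query, so the pattern matches.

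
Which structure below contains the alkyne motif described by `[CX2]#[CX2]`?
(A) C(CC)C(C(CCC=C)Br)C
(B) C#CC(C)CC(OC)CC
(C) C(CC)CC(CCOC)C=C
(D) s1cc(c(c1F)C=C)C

B

[CX2]#[CX2] describes a carbon-carbon triple bond (an alkyne).
(A) has a vinyl group (-CH=CH2) but the C=C is a double bond; both carbons are CX3, not CX2.
(B) contains an ethynyl group (-C#CH), which satisfies every atom and bond constraint.
(C) has a vinyl group (-CH=CH2) but the C=C is a double bond; both carbons are CX3, not CX2.
(D) has a vinyl group (-CH=CH2) but the C=C is a double bond; both carbons are CX3, not CX2.
So the answer is (B).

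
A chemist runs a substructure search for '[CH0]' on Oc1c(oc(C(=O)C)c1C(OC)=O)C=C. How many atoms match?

2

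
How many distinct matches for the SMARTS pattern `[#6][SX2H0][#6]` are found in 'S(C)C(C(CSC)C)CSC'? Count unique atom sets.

[#6][SX2H0][#6] is the SMARTS for a thioether: an aliphatic sulfur bridging two carbons with no H on the sulfur.
The molecule carries 3 separate instances of a methylthio ether (-SCH3) meeting every constraint; each maps to a distinct set of atoms, giving 3 matches.

3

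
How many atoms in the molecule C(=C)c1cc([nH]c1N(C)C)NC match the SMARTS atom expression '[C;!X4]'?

The query [C;!X4] means: aliphatic carbon that does not have four total connections.
Check the 12 heavy atoms by environment: 1× n (aromatic, X3) → no; 4× c (aromatic, X3) → no; 2× N (X3) → no; 3× C (X4) → no; 2× C (X3) → match.
That gives 2 matching atoms.

2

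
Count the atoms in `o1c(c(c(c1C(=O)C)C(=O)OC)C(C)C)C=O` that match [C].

8

Check the 17 heavy atoms by environment: 1× o (aromatic) → no; 4× c (aromatic) → no; 8× C → match; 4× O → no.
That gives 8 matching atoms.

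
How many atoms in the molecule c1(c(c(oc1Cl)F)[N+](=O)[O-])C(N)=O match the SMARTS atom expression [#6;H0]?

5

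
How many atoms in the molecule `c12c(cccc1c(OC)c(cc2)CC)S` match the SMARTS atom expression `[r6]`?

10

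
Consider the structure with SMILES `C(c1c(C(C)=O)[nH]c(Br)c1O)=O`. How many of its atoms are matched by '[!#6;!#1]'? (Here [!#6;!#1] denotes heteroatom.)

The query [!#6;!#1] means: not carbon and not hydrogen — any heteroatom.
Check the 12 heavy atoms by environment: 1× n (aromatic) → match; 4× c (aromatic) → no; 3× O → match; 3× C → no; 1× Br → match.
Summing the matching environments: 1 + 3 + 1 = 5 matching atoms.

5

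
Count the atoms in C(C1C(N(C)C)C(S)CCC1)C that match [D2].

4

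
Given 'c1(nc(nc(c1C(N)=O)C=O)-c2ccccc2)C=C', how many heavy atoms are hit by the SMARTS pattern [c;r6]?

10

Check the 19 heavy atoms by environment: 2× n (aromatic, in 6-ring) → no; 10× c (aromatic, in 6-ring) → match; 4× C (acyclic) → no; 2× O (acyclic) → no; 1× N (acyclic) → no.
That gives 10 matching atoms.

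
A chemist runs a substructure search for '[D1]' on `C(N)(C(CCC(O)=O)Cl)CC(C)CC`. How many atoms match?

6

Check the 14 heavy atoms by environment: 4× C (D2) → no; 4× C (D3) → no; 2× C (D1) → match; 1× N (D1) → match; 1× Cl (D1) → match; 2× O (D1) → match.
Summing the matching environments: 2 + 1 + 1 + 2 = 6 matching atoms.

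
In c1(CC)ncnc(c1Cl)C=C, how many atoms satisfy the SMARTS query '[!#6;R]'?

2

The query [!#6;R] means: non-carbon atom that is part of a ring.
Check the 11 heavy atoms by environment: 2× n (aromatic, in 6-ring) → match; 4× c (aromatic, in 6-ring) → no; 4× C (acyclic) → no; 1× Cl (acyclic) → no.
That gives 2 matching atoms.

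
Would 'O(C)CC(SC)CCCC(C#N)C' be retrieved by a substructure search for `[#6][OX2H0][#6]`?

Yes

The pattern [#6][OX2H0][#6] describes an aliphatic oxygen bridging two carbons with no H on the oxygen — an ether.
The molecule carries a methoxy ether (-OCH3), whose atoms satisfy every constraint of the query, so the pattern matches.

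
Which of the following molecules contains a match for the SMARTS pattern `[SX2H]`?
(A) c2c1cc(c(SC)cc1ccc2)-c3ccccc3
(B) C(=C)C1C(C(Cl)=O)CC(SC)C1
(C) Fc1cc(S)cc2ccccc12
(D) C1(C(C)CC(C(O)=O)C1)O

[SX2H] describes an aliphatic sulfur with two connections, one being H (a thiol).
(A) has a methylthio ether (-SCH3) but the sulfur has H0 (bonded to two carbons), not H1.
(B) has a methylthio ether (-SCH3) but the sulfur has H0 (bonded to two carbons), not H1.
(C) contains a thiol (-SH), which satisfies every atom and bond constraint.
(D) has a hydroxyl group (-OH) but it is an -OH, not an -SH.
So the answer is (C).

C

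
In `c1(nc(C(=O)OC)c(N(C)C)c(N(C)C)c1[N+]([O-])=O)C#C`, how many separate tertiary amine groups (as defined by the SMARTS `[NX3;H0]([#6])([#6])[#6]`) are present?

[NX3;H0]([#6])([#6])[#6] is the SMARTS for a tertiary amine: a trivalent nitrogen with no H, bonded to three carbons.
The molecule carries 2 separate instances of a dimethylamino group (-N(CH3)2) meeting every constraint; each maps to a distinct set of atoms, giving 2 matches.

2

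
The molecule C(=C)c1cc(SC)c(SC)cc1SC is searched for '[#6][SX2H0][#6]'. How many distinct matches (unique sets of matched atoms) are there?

[#6][SX2H0][#6] is the SMARTS for a thioether: an aliphatic sulfur bridging two carbons with no H on the sulfur.
The molecule carries 3 separate instances of a methylthio ether (-SCH3) meeting every constraint; each maps to a distinct set of atoms, giving 3 matches.

3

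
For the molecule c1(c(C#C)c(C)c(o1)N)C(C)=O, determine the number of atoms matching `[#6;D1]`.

3

Check the 12 heavy atoms by environment: 1× o (aromatic, D2) → no; 4× c (aromatic, D3) → no; 1× C (D3) → no; 1× O (D1) → no; 3× C (D1) → match; 1× C (D2) → no; 1× N (D1) → no.
That gives 3 matching atoms.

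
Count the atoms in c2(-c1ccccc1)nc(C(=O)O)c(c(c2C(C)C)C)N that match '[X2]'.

Check the 20 heavy atoms by environment: 1× n (aromatic, X2) → match; 11× c (aromatic, X3) → no; 1× N (X3) → no; 1× C (X3) → no; 1× O (X1) → no; 1× O (X2) → match; 4× C (X4) → no.
Summing the matching environments: 1 + 1 = 2 matching atoms.

2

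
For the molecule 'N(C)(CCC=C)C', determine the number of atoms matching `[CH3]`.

2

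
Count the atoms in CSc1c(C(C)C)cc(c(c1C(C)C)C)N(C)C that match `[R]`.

6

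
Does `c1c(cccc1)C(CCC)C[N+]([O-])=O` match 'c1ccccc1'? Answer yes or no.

Yes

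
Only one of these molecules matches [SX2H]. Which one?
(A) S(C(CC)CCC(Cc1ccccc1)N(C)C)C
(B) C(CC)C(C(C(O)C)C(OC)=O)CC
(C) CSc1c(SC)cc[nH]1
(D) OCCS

D

[SX2H] describes an aliphatic sulfur with two connections, one being H (a thiol).
(A) has a methylthio ether (-SCH3) but the sulfur has H0 (bonded to two carbons), not H1.
(B) has a hydroxyl group (-OH) but it is an -OH, not an -SH.
(C) has a methylthio ether (-SCH3) but the sulfur has H0 (bonded to two carbons), not H1.
(D) contains a thiol (-SH), which satisfies every atom and bond constraint.
So the answer is (D).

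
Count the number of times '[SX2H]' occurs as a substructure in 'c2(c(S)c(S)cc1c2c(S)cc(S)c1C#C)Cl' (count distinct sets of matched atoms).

4

[SX2H] is the SMARTS for a thiol: an aliphatic sulfur with two connections, one being H.
The molecule carries 4 separate instances of a thiol (-SH) meeting every constraint; each maps to a distinct set of atoms, giving 4 matches.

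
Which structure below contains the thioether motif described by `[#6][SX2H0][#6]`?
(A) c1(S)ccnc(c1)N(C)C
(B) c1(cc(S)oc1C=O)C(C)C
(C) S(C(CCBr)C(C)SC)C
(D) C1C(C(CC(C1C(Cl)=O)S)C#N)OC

C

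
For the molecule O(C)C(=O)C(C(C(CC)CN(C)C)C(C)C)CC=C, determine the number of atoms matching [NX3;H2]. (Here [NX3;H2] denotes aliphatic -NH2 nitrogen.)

The query [NX3;H2] means: aliphatic N with 3 total connections, two of them H — an -NH2 nitrogen (amine or amide).
Check the 19 heavy atoms by environment: 3× C (H2, X4) → no; 4× C (H1, X4) → no; 6× C (H3, X4) → no; 1× N (H0, X3) → no; 1× C (H0, X3) → no; 1× O (H0, X1) → no; 1× O (H0, X2) → no; 1× C (H1, X3) → no; 1× C (H2, X3) → no.
No environment satisfies the query, so 0 matching atoms.

0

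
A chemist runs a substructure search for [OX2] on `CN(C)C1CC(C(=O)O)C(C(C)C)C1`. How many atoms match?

1

The query [OX2] means: aliphatic oxygen with two total connections — ether, hydroxyl, or ester single-bond O.
Check the 14 heavy atoms by environment: 10× C (X4) → no; 1× C (X3) → no; 1× O (X1) → no; 1× O (X2) → match; 1× N (X3) → no.
That gives 1 matching atom.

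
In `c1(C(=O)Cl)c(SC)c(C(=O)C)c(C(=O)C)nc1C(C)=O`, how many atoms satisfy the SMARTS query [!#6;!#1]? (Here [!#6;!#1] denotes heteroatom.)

7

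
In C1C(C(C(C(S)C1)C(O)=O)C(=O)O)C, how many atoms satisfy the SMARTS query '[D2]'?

2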